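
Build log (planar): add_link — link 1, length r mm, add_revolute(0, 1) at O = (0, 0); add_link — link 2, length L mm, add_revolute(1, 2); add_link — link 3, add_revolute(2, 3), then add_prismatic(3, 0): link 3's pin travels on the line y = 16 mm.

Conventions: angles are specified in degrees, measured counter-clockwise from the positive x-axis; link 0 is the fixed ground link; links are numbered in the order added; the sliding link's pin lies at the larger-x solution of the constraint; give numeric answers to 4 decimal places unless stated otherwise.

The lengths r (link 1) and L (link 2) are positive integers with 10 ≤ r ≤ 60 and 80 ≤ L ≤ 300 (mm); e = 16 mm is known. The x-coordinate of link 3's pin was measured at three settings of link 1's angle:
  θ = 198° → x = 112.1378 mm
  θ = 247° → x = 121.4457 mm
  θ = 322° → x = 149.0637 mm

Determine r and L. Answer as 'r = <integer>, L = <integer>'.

constraint per measurement: (x − r cos θ)² + (r sin θ − e)² = L²
subtracting the θ₁ and θ₂ equations cancels the r² and L² terms:
r = (x₁² − x₂²) / (2[(x₁cos θ₁ + e sin θ₁) − (x₂cos θ₂ + e sin θ₂)]) = 22.0000 → r = 22
L² = (x₁ − r cos θ₁)² + (r sin θ₁ − e)² = 18225.0071 → L = 135.0000 → L = 135
check at θ₃=322°: x = 149.0637 (printed 149.0637) ✓

r = 22, L = 135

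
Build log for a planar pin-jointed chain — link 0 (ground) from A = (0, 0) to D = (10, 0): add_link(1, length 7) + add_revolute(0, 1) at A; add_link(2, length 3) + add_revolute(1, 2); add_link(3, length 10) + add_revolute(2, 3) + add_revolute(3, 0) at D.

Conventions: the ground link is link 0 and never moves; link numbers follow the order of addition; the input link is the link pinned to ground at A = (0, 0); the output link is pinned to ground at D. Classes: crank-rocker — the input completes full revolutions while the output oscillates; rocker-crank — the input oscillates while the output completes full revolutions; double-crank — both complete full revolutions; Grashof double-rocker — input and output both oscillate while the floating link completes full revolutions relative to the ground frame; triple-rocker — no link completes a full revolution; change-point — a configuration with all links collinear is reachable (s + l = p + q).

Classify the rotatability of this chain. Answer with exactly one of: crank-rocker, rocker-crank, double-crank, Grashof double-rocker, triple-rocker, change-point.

lengths: ground=10, input=7, coupler=3, output=10
sorted: s=3 (shortest), l=10 (longest), p+q=17
s + l = 13 vs p + q = 17
s + l < p + q (Grashof) with shortest = coupler link → Grashof double-rocker

Grashof double-rocker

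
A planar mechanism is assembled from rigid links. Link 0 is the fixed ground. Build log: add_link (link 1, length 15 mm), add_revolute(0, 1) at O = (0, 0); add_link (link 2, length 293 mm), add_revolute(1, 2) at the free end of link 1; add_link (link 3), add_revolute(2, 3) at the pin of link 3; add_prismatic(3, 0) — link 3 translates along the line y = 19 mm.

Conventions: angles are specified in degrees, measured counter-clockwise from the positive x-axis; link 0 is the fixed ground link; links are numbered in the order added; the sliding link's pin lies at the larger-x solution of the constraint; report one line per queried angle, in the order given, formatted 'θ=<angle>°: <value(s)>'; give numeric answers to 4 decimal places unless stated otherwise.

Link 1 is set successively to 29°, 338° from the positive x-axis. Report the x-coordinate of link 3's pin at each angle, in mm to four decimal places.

geometry: r = 15 mm, L = 293 mm, e = 19 mm
θ=29°: crank pin P = (r cos θ, r sin θ) = (13.119296, 7.272144)
θ=29°: h = r sin θ − e = 7.272144 − 19 = -11.727856
θ=29°: x = r cos θ + √(L² − h²) = 13.119296 + 292.765192 = 305.884487
θ=338°: crank pin P = (r cos θ, r sin θ) = (13.907758, -5.619099)
θ=338°: h = r sin θ − e = -5.619099 − 19 = -24.619099
θ=338°: x = r cos θ + √(L² − h²) = 13.907758 + 291.963868 = 305.871625

θ=29°: 305.8845
θ=338°: 305.8716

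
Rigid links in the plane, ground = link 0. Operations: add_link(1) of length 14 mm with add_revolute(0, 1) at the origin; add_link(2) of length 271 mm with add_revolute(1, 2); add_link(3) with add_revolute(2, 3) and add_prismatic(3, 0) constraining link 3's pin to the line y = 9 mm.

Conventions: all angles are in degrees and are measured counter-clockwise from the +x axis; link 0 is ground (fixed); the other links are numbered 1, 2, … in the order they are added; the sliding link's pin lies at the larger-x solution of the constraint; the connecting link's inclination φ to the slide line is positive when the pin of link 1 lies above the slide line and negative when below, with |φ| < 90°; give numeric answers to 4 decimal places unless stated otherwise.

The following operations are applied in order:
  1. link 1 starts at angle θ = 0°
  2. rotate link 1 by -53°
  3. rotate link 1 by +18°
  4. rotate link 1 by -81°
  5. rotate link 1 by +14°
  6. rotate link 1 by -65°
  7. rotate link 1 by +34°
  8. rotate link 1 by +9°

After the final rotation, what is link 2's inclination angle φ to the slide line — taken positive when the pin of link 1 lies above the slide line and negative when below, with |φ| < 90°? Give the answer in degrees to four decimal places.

geometry: r = 14 mm, L = 271 mm, e = 9 mm; θ starts at 0°
rotate link 1 by -53°: θ ← 0° -53° = -53°
rotate link 1 by +18°: θ ← -53° +18° = -35°
rotate link 1 by -81°: θ ← -35° -81° = -116°
rotate link 1 by +14°: θ ← -116° +14° = -102°
rotate link 1 by -65°: θ ← -102° -65° = -167°
rotate link 1 by +34°: θ ← -167° +34° = -133°
rotate link 1 by +9°: θ ← -133° +9° = -124°
h = r sin θ − e = -11.606526 − 9 = -20.606526
sin φ = h / L = -20.606526 / 271 = -0.07603884
φ = arcsin(-0.07603884) = -4.360914°

-4.3609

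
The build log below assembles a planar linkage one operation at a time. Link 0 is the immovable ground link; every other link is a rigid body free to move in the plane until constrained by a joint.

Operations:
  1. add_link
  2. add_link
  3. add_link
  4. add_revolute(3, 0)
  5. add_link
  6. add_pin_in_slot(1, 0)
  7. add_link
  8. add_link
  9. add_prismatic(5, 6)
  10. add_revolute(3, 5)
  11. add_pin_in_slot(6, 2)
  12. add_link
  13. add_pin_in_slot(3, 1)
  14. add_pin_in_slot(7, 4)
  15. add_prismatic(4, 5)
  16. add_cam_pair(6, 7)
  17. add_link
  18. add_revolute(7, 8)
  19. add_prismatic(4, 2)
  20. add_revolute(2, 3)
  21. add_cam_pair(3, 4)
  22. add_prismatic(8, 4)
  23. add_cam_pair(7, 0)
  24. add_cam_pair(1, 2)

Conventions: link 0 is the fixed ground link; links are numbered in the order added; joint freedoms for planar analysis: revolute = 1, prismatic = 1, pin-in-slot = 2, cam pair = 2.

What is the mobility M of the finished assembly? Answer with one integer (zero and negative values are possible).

link 0 = ground. State L|J1|J2 = 1|0|0
+link1  2|0|0
+link2  3|0|0
+link3  4|0|0
R(3,0) f=1→J1  4|1|0
+link4  5|1|0
PS(1,0) f=2→J2  5|1|1
+link5  6|1|1
+link6  7|1|1
P(5,6) f=1→J1  7|2|1
R(3,5) f=1→J1  7|3|1
PS(6,2) f=2→J2  7|3|2
+link7  8|3|2
PS(3,1) f=2→J2  8|3|3
PS(7,4) f=2→J2  8|3|4
P(4,5) f=1→J1  8|4|4
C(6,7) f=2→J2  8|4|5
+link8  9|4|5
R(7,8) f=1→J1  9|5|5
P(4,2) f=1→J1  9|6|5
R(2,3) f=1→J1  9|7|5
C(3,4) f=2→J2  9|7|6
P(8,4) f=1→J1  9|8|6
C(7,0) f=2→J2  9|8|7
C(1,2) f=2→J2  9|8|8
M = 3(9−1)−2·8−8 = 24−16−8 = 0

M = 0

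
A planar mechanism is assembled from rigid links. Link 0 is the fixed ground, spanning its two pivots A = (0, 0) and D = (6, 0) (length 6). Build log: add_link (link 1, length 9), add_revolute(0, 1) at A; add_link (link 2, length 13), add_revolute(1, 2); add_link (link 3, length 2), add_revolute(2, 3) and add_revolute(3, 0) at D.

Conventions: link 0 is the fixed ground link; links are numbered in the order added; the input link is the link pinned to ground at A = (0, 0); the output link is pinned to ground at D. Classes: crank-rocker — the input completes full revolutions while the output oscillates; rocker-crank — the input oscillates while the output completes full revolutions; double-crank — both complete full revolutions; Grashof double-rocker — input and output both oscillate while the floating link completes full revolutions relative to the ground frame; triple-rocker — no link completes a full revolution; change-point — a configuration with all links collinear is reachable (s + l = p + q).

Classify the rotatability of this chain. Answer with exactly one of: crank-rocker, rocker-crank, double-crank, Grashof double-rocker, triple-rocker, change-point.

lengths: ground=6, input=9, coupler=13, output=2
sorted: s=2 (shortest), l=13 (longest), p+q=15
s + l = 15 vs p + q = 15
s + l = p + q → change-point (collinear configuration reachable)

change-point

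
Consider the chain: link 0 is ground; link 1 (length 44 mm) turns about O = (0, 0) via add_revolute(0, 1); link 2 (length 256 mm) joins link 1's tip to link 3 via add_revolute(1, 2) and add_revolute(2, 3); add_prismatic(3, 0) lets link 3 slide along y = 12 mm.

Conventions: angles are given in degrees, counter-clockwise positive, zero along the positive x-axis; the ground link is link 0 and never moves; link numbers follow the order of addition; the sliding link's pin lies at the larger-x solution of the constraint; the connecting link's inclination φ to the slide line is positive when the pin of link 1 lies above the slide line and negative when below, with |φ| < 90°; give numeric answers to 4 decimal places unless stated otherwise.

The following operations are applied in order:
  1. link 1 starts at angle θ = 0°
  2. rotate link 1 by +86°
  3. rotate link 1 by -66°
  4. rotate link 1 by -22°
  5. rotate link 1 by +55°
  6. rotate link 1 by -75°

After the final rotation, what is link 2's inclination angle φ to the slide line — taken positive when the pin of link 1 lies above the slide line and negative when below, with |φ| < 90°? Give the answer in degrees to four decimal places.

geometry: r = 44 mm, L = 256 mm, e = 12 mm; θ starts at 0°
rotate link 1 by +86°: θ ← 0° +86° = 86°
rotate link 1 by -66°: θ ← 86° -66° = 20°
rotate link 1 by -22°: θ ← 20° -22° = -2°
rotate link 1 by +55°: θ ← -2° +55° = 53°
rotate link 1 by -75°: θ ← 53° -75° = -22°
h = r sin θ − e = -16.482690 − 12 = -28.482690
sin φ = h / L = -28.482690 / 256 = -0.11126051
φ = arcsin(-0.11126051) = -6.387983°

-6.3880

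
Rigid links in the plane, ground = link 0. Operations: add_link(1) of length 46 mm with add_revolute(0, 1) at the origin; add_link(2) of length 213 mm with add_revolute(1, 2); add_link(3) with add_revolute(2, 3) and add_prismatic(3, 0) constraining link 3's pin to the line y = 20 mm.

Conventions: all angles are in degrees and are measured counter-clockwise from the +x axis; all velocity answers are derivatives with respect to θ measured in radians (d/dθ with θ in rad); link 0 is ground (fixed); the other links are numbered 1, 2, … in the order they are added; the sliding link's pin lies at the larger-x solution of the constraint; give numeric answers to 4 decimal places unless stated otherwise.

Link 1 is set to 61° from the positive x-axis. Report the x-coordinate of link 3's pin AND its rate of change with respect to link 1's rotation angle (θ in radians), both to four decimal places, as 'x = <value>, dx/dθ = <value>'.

geometry: r = 46 mm, L = 213 mm, e = 20 mm
crank pin P = (r cos θ, r sin θ) = (22.301243, 40.232507)
h = r sin θ − e = 40.232507 − 20 = 20.232507
x = r cos θ + √(L² − h²) = 22.301243 + 212.036897 = 234.338140
dx/dθ = −r sin θ − h·r cos θ/√(L² − h²) (θ in radians; h = 20.232507) = -42.360485

x = 234.3381, dx/dθ = -42.3605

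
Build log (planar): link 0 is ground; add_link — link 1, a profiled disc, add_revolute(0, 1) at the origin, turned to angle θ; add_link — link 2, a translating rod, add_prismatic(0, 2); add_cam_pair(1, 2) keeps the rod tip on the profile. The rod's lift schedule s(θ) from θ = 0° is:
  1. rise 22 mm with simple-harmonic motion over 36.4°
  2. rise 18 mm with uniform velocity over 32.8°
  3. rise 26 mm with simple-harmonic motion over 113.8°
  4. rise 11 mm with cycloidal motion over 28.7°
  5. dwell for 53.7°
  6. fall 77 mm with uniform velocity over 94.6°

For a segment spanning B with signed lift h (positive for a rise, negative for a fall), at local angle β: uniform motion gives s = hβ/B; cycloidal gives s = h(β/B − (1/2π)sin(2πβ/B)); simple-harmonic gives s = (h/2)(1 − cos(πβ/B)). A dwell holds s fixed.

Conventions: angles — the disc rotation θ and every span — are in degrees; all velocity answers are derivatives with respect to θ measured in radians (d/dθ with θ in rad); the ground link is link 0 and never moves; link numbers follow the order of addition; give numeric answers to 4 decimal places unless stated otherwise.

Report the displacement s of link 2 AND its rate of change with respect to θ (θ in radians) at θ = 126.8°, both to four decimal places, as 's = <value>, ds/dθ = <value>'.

seg 1 [0°–36.4°] simple-harmonic, h=22: full span → s += 22 → s = 22.0000
seg 2 [36.4°–69.2°] uniform, h=18: full span → s += 18 → s = 40.0000
seg 3 [69.2°–183°] simple-harmonic, h=26: θ=126.8° here. β=57.6, B=113.8. 26/2·(1 − cos(π·0.5062)) = 13.2512 → s = 53.2512
velocity in seg [69.2°–183°] (simple-harmonic), θ in radians: β = 57.6° = 1.0053 rad, B = 113.8° = 1.9862 rad; ds/dθ = (πh/(2B)) sin(πβ/B) = (π·26/(2·1.9862)) sin(π·0.5062) = 20.558551 mm/rad

s = 53.2512, ds/dθ = 20.5586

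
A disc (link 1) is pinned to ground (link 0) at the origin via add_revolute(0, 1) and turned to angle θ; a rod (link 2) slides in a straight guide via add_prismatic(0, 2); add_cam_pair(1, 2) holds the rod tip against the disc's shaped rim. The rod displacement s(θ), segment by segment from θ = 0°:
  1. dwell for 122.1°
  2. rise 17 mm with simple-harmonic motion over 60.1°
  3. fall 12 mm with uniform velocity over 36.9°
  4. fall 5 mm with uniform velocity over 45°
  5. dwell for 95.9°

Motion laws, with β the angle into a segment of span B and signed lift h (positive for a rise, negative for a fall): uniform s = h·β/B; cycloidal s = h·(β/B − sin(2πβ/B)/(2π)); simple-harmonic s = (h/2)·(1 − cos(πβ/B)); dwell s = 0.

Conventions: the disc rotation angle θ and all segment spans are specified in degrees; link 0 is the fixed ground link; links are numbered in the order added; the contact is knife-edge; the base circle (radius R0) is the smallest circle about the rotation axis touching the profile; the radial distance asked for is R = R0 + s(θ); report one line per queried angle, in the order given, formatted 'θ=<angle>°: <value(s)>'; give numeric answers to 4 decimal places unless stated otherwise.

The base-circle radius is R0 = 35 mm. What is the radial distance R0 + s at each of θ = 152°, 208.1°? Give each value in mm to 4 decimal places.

segment 1 (0° to 122.1°, dwell): s unchanged at 0.0000
θ = 152° falls in segment 2 (122.1° to 182.2°, simple-harmonic, h = 17): β = 152 − 122.1 = 29.9°, B = 60.1°; Δs = 17/2·(1 − cos(π·0.4975)) = 8.4334; s = 0.0000 + 8.4334 = 8.4334
segment 2 (122.1° to 182.2°, simple-harmonic, h = 17) is passed completely: s = 0.0000 + (17) = 17.0000
θ = 208.1° falls in segment 3 (182.2° to 219.1°, uniform, h = -12): β = 208.1 − 182.2 = 25.9°, B = 36.9°; Δs = -12·25.9/36.9 = -8.4228; s = 17.0000 − 8.4228 = 8.5772
θ=152°: R = R0 + s = 35 + 8.4334 = 43.4334
θ=208.1°: R = R0 + s = 35 + 8.5772 = 43.5772

θ=152°: 43.4334
θ=208.1°: 43.5772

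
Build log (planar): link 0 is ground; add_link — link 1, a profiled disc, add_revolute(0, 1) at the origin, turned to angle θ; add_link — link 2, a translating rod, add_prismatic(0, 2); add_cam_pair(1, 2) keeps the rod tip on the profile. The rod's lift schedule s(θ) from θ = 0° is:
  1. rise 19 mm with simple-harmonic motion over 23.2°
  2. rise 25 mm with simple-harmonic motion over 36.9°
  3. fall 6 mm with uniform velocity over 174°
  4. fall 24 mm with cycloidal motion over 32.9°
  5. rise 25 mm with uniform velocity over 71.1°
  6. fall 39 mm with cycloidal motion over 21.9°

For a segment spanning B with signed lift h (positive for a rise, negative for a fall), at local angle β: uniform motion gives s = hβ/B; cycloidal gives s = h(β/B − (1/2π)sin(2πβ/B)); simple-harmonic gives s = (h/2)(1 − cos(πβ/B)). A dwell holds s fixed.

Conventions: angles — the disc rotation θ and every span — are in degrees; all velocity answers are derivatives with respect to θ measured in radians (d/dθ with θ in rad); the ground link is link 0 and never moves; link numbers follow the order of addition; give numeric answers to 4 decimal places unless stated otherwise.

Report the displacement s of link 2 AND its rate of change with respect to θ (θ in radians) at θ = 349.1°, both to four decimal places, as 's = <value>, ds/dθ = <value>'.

seg 1 [0°–23.2°] simple-harmonic, h=19: full span → s += 19 → s = 19.0000
seg 2 [23.2°–60.1°] simple-harmonic, h=25: full span → s += 25 → s = 44.0000
seg 3 [60.1°–234.1°] uniform, h=-6: full span → s += -6 → s = 38.0000
seg 4 [234.1°–267°] cycloidal, h=-24: full span → s += -24 → s = 14.0000
seg 5 [267°–338.1°] uniform, h=25: full span → s += 25 → s = 39.0000
seg 6 [338.1°–360°] cycloidal, h=-39: θ=349.1° here. β=11, B=21.9. -39·(0.5023 − sin(2π·0.5023)/(2π)) = -19.6781 → s = 19.3219
velocity in seg [338.1°–360°] (cycloidal), θ in radians: β = 11° = 0.1920 rad, B = 21.9° = 0.3822 rad; ds/dθ = (h/B)(1 − cos(2πβ/B)) = ((-39)/0.3822)(1 − cos(2π·0.5023)) = -204.056662 mm/rad

s = 19.3219, ds/dθ = -204.0567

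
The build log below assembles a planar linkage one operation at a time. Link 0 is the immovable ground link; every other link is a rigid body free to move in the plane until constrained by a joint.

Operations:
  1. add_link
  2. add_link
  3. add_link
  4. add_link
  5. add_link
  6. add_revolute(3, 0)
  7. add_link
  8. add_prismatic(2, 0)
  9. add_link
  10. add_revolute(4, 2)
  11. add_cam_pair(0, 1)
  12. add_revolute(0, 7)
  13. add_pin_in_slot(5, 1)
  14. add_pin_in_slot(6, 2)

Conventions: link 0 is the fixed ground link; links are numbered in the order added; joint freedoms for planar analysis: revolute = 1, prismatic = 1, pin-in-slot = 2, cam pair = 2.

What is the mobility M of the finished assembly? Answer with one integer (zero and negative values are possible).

ground; <1,0,0>
#1 <2,0,0>
#2 <3,0,0>
#3 <4,0,0>
#4 <5,0,0>
#5 <6,0,0>
R:3↔0 J1 <6,1,0>
#6 <7,1,0>
P:2↔0 J1 <7,2,0>
#7 <8,2,0>
R:4↔2 J1 <8,3,0>
C:0↔1 J2 <8,3,1>
R:0↔7 J1 <8,4,1>
PS:5↔1 J2 <8,4,2>
PS:6↔2 J2 <8,4,3>
3×7 − 2×4 − 1×3 = 10

M = 10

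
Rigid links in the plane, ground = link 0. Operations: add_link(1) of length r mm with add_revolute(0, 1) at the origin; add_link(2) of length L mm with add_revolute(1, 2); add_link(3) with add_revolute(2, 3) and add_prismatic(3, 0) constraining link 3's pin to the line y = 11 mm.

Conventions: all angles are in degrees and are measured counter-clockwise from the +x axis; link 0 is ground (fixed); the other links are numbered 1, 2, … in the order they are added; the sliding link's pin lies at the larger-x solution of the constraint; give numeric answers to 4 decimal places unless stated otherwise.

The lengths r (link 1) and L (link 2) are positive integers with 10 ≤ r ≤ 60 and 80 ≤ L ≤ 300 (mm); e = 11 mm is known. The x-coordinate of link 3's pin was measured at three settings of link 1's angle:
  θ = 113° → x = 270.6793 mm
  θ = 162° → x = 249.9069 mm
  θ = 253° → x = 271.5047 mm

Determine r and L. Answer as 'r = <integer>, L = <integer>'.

constraint per measurement: (x − r cos θ)² + (r sin θ − e)² = L²
subtracting the θ₁ and θ₂ equations cancels the r² and L² terms:
r = (x₁² − x₂²) / (2[(x₁cos θ₁ + e sin θ₁) − (x₂cos θ₂ + e sin θ₂)]) = 38.9999 → r = 39
L² = (x₁ − r cos θ₁)² + (r sin θ₁ − e)² = 82368.9909 → L = 287.0000 → L = 287
check at θ₃=253°: x = 271.5047 (printed 271.5047) ✓

r = 39, L = 287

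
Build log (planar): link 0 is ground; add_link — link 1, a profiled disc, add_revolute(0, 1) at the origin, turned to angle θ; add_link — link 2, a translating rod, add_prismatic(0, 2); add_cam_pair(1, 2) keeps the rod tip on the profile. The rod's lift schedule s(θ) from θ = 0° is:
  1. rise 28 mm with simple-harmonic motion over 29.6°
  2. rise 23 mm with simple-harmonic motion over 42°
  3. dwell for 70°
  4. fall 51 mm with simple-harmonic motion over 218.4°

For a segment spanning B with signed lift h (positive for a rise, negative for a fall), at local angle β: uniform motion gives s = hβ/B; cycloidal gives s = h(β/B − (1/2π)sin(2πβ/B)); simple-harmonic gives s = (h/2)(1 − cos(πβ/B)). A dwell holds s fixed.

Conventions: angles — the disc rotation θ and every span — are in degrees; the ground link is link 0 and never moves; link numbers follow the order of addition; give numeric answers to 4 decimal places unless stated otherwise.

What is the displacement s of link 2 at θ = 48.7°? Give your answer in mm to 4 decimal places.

seg 1 [0°–29.6°] simple-harmonic, h=28: full span → s += 28 → s = 28.0000
seg 2 [29.6°–71.6°] simple-harmonic, h=23: θ=48.7° here. β=19.1, B=42. 23/2·(1 − cos(π·0.4548)) = 9.8711 → s = 37.8711

37.8711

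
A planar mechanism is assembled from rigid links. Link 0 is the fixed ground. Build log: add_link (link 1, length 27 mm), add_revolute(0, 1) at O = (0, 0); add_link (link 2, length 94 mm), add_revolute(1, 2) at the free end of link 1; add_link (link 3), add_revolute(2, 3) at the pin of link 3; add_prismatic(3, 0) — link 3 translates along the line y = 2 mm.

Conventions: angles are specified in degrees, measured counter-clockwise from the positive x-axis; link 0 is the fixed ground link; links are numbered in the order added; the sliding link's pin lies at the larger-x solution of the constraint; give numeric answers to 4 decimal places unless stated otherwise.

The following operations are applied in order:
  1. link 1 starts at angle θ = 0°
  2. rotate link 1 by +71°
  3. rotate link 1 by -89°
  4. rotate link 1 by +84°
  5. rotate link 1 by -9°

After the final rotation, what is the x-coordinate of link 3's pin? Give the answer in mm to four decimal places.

geometry: r = 27 mm, L = 94 mm, e = 2 mm; θ starts at 0°
rotate link 1 by +71°: θ ← 0° +71° = 71°
rotate link 1 by -89°: θ ← 71° -89° = -18°
rotate link 1 by +84°: θ ← -18° +84° = 66°
rotate link 1 by -9°: θ ← 66° -9° = 57°
crank pin P = (r cos θ, r sin θ) = (14.705254, 22.644105)
h = r sin θ − e = 22.644105 − 2 = 20.644105
x = r cos θ + √(L² − h²) = 14.705254 + 91.705076 = 106.410330

106.4103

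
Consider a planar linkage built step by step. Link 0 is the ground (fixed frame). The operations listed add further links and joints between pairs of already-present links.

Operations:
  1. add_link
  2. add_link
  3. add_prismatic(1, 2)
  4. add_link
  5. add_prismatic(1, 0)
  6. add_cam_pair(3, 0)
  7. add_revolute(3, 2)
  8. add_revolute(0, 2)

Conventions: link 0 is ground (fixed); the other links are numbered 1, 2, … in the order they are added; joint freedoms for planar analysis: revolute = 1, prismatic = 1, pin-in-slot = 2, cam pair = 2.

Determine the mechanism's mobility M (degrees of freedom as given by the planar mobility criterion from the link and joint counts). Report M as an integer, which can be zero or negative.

link 0 = ground. State L|J1|J2 = 1|0|0
+link1  2|0|0
+link2  3|0|0
P(1,2) f=1→J1  3|1|0
+link3  4|1|0
P(1,0) f=1→J1  4|2|0
C(3,0) f=2→J2  4|2|1
R(3,2) f=1→J1  4|3|1
R(0,2) f=1→J1  4|4|1
M = 3(4−1)−2·4−1 = 9−8−1 = 0

M = 0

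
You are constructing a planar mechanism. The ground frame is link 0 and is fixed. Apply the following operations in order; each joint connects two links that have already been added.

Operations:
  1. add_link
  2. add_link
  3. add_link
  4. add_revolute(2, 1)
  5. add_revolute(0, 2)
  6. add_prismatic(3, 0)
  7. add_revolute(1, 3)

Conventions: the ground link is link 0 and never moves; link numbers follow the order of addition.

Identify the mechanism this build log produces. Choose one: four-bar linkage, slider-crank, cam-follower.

links: 4 (incl. ground); joints: 3 revolute, 1 prismatic, 0 higher (cam) pair, forming one closed loop
4 links, 3 revolutes + 1 prismatic in one loop → slider-crank

slider-crank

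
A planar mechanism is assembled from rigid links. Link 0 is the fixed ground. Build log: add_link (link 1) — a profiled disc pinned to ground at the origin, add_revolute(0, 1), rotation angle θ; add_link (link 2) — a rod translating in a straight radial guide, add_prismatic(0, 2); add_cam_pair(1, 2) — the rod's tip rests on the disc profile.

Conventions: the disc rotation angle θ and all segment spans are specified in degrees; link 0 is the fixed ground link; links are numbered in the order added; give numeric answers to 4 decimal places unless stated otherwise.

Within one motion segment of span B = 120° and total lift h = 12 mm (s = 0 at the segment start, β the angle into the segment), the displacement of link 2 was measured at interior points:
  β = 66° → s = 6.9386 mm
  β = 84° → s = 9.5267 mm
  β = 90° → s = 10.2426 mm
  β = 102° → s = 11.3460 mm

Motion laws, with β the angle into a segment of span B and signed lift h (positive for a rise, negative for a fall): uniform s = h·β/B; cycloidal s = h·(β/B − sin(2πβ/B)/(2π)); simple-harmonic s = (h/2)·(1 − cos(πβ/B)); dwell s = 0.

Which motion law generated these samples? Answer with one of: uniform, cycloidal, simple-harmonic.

candidates at β/B = r: uniform s = h·r (linear in β); cycloidal s = h·(r − sin(2πr)/(2π)); simple-harmonic s = (h/2)(1 − cos(πr))
β=66°: printed 6.9386 | uniform 6.6000, cycloidal 7.1902, simple-harmonic 6.9386
β=84°: printed 9.5267 | uniform 8.4000, cycloidal 10.2164, simple-harmonic 9.5267
β=90°: printed 10.2426 | uniform 9.0000, cycloidal 10.9099, simple-harmonic 10.2426
β=102°: printed 11.3460 | uniform 10.2000, cycloidal 11.7451, simple-harmonic 11.3460
only one law matches every sample → simple-harmonic

simple-harmonic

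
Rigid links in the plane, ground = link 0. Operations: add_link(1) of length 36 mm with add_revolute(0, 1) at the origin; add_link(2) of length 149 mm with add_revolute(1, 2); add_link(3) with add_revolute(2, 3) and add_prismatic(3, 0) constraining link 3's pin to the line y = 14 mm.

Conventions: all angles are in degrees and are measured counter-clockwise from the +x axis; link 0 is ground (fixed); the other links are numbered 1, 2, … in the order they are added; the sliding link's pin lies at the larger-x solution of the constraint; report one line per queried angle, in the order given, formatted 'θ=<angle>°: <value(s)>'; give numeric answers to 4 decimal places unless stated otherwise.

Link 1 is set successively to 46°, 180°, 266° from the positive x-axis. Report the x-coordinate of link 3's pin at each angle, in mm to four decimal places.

geometry: r = 36 mm, L = 149 mm, e = 14 mm
θ=46°: crank pin P = (r cos θ, r sin θ) = (25.007701, 25.896233)
θ=46°: h = r sin θ − e = 25.896233 − 14 = 11.896233
θ=46°: x = r cos θ + √(L² − h²) = 25.007701 + 148.524340 = 173.532042
θ=180°: crank pin P = (r cos θ, r sin θ) = (-36.000000, 0.000000)
θ=180°: h = r sin θ − e = 0.000000 − 14 = -14.000000
θ=180°: x = r cos θ + √(L² − h²) = -36.000000 + 148.340824 = 112.340824
θ=266°: crank pin P = (r cos θ, r sin θ) = (-2.511233, -35.912306)
θ=266°: h = r sin θ − e = -35.912306 − 14 = -49.912306
θ=266°: x = r cos θ + √(L² − h²) = -2.511233 + 140.391459 = 137.880226

θ=46°: 173.5320
θ=180°: 112.3408
θ=266°: 137.8802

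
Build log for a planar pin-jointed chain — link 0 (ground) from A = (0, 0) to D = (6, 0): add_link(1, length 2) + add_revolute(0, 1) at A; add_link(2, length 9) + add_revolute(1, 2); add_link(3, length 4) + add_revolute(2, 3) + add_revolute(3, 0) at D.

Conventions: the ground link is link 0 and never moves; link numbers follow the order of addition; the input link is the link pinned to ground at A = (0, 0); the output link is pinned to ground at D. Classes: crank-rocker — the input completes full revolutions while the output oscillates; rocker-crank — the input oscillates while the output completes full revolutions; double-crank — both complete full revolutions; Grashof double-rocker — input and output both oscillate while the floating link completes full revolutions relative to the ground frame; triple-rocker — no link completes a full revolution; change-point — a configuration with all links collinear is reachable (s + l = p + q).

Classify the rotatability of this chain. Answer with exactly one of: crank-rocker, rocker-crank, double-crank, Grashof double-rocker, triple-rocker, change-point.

lengths: ground=6, input=2, coupler=9, output=4
sorted: s=2 (shortest), l=9 (longest), p+q=10
s + l = 11 vs p + q = 10
s + l > p + q → non-Grashof → no link fully rotates → triple-rocker

triple-rocker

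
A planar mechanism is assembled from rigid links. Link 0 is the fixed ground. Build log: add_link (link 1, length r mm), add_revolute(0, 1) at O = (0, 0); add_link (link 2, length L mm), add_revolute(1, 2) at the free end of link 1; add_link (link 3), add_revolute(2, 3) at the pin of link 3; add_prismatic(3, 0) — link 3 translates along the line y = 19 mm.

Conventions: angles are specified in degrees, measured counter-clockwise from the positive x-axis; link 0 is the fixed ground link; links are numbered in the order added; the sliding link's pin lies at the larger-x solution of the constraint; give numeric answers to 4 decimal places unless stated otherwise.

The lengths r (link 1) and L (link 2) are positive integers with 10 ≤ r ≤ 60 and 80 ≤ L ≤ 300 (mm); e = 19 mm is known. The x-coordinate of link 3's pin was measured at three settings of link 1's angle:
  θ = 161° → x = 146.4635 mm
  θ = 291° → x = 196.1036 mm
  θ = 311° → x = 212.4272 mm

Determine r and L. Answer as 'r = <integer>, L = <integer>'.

constraint per measurement: (x − r cos θ)² + (r sin θ − e)² = L²
subtracting the θ₁ and θ₂ equations cancels the r² and L² terms:
r = (x₁² − x₂²) / (2[(x₁cos θ₁ + e sin θ₁) − (x₂cos θ₂ + e sin θ₂)]) = 46.0001 → r = 46
L² = (x₁ − r cos θ₁)² + (r sin θ₁ − e)² = 36099.9880 → L = 190.0000 → L = 190
check at θ₃=311°: x = 212.4272 (printed 212.4272) ✓

r = 46, L = 190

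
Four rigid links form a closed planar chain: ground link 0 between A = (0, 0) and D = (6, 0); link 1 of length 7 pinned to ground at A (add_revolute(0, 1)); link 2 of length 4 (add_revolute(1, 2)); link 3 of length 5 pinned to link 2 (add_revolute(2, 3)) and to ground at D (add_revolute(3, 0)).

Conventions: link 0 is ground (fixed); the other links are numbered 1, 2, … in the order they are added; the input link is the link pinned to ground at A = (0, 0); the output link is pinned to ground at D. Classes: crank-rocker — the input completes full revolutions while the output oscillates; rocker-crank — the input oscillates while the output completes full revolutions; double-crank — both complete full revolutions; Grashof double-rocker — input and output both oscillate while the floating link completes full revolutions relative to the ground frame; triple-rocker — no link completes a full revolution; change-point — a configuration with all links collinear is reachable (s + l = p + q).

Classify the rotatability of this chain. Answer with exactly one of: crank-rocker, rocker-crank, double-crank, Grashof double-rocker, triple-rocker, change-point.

lengths: ground=6, input=7, coupler=4, output=5
sorted: s=4 (shortest), l=7 (longest), p+q=11
s + l = 11 vs p + q = 11
s + l = p + q → change-point (collinear configuration reachable)

change-point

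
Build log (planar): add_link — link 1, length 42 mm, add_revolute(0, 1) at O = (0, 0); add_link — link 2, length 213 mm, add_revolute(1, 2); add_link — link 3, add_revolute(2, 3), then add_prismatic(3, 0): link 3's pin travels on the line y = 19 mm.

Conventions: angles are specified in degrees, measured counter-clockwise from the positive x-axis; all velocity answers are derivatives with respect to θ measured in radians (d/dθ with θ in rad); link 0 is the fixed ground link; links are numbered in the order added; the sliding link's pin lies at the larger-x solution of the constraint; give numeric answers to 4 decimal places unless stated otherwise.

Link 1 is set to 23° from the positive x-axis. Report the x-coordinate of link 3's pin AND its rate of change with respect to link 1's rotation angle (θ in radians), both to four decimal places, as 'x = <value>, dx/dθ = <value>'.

geometry: r = 42 mm, L = 213 mm, e = 19 mm
crank pin P = (r cos θ, r sin θ) = (38.661204, 16.410707)
h = r sin θ − e = 16.410707 − 19 = -2.589293
x = r cos θ + √(L² − h²) = 38.661204 + 212.984261 = 251.645465
dx/dθ = −r sin θ − h·r cos θ/√(L² − h²) (θ in radians; h = -2.589293) = -15.940695

x = 251.6455, dx/dθ = -15.9407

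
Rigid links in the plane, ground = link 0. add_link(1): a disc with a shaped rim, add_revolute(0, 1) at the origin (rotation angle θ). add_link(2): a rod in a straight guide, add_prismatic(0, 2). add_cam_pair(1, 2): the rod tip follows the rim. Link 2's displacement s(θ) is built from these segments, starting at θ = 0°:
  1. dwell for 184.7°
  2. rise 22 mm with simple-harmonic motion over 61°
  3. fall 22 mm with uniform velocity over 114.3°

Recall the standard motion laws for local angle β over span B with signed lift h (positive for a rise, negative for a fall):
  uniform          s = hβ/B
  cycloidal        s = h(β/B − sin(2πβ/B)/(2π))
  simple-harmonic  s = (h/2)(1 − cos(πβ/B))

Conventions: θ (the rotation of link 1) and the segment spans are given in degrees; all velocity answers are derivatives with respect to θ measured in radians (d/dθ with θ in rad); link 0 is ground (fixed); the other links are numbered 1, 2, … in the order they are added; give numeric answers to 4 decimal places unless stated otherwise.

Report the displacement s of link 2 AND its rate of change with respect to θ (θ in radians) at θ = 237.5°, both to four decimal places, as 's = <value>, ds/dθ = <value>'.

segment 1 (0° to 184.7°, dwell): s unchanged at 0.0000
θ = 237.5° falls in segment 2 (184.7° to 245.7°, simple-harmonic, h = 22): β = 237.5 − 184.7 = 52.8°, B = 61°; Δs = 22/2·(1 − cos(π·0.8656)) = 21.0336; s = 0.0000 + 21.0336 = 21.0336
velocity in seg [184.7°–245.7°] (simple-harmonic), θ in radians: β = 52.8° = 0.9215 rad, B = 61° = 1.0647 rad; ds/dθ = (πh/(2B)) sin(πβ/B) = (π·22/(2·1.0647)) sin(π·0.8656) = 13.304004 mm/rad

s = 21.0336, ds/dθ = 13.3040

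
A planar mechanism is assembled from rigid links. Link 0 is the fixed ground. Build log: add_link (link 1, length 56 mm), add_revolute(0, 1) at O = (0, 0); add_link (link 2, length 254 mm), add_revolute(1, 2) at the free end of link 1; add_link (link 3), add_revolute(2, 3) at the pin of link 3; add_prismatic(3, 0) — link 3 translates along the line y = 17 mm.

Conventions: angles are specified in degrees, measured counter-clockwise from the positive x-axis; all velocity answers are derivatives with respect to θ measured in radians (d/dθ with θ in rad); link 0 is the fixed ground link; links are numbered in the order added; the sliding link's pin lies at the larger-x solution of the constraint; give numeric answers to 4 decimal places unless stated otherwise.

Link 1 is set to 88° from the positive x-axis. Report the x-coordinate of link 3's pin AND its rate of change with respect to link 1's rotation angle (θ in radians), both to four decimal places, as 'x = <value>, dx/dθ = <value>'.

geometry: r = 56 mm, L = 254 mm, e = 17 mm
crank pin P = (r cos θ, r sin θ) = (1.954372, 55.965886)
h = r sin θ − e = 55.965886 − 17 = 38.965886
x = r cos θ + √(L² − h²) = 1.954372 + 250.993346 = 252.947718
dx/dθ = −r sin θ − h·r cos θ/√(L² − h²) (θ in radians; h = 38.965886) = -56.269296

x = 252.9477, dx/dθ = -56.2693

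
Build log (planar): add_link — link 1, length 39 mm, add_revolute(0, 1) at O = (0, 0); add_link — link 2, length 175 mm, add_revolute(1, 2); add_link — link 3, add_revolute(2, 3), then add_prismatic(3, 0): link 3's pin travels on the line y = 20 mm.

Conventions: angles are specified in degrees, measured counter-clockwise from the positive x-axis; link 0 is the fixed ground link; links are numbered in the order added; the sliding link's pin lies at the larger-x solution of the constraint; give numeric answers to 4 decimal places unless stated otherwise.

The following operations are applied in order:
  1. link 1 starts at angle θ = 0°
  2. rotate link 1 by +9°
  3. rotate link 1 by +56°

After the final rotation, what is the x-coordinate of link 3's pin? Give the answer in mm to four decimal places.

geometry: r = 39 mm, L = 175 mm, e = 20 mm; θ starts at 0°
rotate link 1 by +9°: θ ← 0° +9° = 9°
rotate link 1 by +56°: θ ← 9° +56° = 65°
crank pin P = (r cos θ, r sin θ) = (16.482112, 35.346004)
h = r sin θ − e = 35.346004 − 20 = 15.346004
x = r cos θ + √(L² − h²) = 16.482112 + 174.325845 = 190.807957

190.8080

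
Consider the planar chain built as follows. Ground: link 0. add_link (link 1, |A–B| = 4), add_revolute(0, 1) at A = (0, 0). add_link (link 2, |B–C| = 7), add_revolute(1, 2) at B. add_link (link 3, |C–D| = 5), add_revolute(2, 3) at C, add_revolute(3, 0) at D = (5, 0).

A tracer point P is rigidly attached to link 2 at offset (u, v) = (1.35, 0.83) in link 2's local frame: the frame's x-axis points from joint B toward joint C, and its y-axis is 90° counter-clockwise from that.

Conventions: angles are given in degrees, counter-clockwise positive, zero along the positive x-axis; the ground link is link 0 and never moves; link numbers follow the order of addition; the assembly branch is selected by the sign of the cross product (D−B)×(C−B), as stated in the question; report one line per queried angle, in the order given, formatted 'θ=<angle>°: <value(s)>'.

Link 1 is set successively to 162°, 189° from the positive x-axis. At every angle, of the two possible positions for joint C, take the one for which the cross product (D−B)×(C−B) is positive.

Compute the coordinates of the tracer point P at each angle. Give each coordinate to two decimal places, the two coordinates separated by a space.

A=(0,0), D=(5.00,0)
θ=162°: B = A + 4.00·(cos162°, sin162°) = (-3.8042, 1.2361)
θ=162°: |BD| = 8.8906
θ=162°: circle(B,7.00) ∩ circle(D,5.00): a=5.7950, h=3.9265
θ=162°:   candidates: C₊=(2.4804,4.3188) cross=34.909; C₋=(1.3886,-3.4580) cross=-34.909
θ=162°:   branch + wants cross > 0 → take C=(2.4804,4.3188) (cross=34.909)
θ=162°: ex = (C−B)/|BC| = (0.8978,0.4404); ey = (-0.4404,0.8978)
θ=162°: P = B + 1.35·ex + 0.83·ey = (-2.9577,2.5758)
θ=189°: B = A + 4.00·(cos189°, sin189°) = (-3.9508, -0.6257)
θ=189°: |BD| = 8.9726
θ=189°: circle(B,7.00) ∩ circle(D,5.00): a=5.8237, h=3.8839
θ=189°:   candidates: C₊=(1.5879,3.6548) cross=34.848; C₋=(2.1296,-4.0940) cross=-34.848
θ=189°:   branch + wants cross > 0 → take C=(1.5879,3.6548) (cross=34.848)
θ=189°: ex = (C−B)/|BC| = (0.7912,0.6115); ey = (-0.6115,0.7912)
θ=189°: P = B + 1.35·ex + 0.83·ey = (-3.3901,0.8565)

θ=162°: -2.96 2.58
θ=189°: -3.39 0.86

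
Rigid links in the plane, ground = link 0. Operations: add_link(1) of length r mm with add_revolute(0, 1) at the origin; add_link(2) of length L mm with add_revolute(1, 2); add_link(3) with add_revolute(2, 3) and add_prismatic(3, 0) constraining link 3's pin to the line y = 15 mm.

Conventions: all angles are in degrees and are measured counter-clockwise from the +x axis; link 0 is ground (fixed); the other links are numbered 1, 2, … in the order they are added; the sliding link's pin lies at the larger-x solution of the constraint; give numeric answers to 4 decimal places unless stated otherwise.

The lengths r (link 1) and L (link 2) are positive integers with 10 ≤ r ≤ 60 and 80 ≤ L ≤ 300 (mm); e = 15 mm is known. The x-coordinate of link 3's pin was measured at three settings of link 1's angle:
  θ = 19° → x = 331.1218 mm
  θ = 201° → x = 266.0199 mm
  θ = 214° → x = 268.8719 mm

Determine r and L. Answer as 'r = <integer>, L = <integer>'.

constraint per measurement: (x − r cos θ)² + (r sin θ − e)² = L²
subtracting the θ₁ and θ₂ equations cancels the r² and L² terms:
r = (x₁² − x₂²) / (2[(x₁cos θ₁ + e sin θ₁) − (x₂cos θ₂ + e sin θ₂)]) = 34.0000 → r = 34
L² = (x₁ − r cos θ₁)² + (r sin θ₁ − e)² = 89401.0037 → L = 299.0000 → L = 299
check at θ₃=214°: x = 268.8719 (printed 268.8719) ✓

r = 34, L = 299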